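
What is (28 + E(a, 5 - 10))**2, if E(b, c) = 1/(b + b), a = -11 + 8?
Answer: 27889/36 ≈ 774.69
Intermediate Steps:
a = -3
E(b, c) = 1/(2*b)
(28 + E(a, 5 - 10))**2 = (28 + (1/2)/(-3))**2 = (28 + (1/2)*(-1/3))**2 = (28 - 1/6)**2 = (167/6)**2 = 27889/36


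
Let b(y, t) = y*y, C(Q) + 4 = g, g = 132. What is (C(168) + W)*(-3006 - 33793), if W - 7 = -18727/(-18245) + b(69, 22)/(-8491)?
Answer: -110324013583609/22131185 ≈ -4.9850e+6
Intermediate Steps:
C(Q) = 128 (C(Q) = -4 + 132 = 128)
b(y, t) = y**2
W = 1156574577/154918295 (W = 7 + (-18727/(-18245) + 69**2/(-8491)) = 7 + (-18727*(-1/18245) + 4761*(-1/8491)) = 7 + (18727/18245 - 4761/8491) = 7 + 72146512/154918295 = 1156574577/154918295 ≈ 7.4657)
(C(168) + W)*(-3006 - 33793) = (128 + 1156574577/154918295)*(-3006 - 33793) = (20986116337/154918295)*(-36799) = -110324013583609/22131185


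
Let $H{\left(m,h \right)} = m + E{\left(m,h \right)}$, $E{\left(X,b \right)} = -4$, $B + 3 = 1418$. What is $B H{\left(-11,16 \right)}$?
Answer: $-21225$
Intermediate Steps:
$B = 1415$ ($B = -3 + 1418 = 1415$)
$H{\left(m,h \right)} = -4 + m$ ($H{\left(m,h \right)} = m - 4 = -4 + m$)
$B H{\left(-11,16 \right)} = 1415 \left(-4 - 11\right) = 1415 \left(-15\right) = -21225$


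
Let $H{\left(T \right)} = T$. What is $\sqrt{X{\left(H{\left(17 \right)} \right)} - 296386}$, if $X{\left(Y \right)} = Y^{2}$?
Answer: $i \sqrt{296097} \approx 544.15 i$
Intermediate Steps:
$\sqrt{X{\left(H{\left(17 \right)} \right)} - 296386} = \sqrt{17^{2} - 296386} = \sqrt{289 - 296386} = \sqrt{-296097} = i \sqrt{296097}$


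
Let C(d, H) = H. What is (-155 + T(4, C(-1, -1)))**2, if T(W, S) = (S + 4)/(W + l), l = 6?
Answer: 2393209/100 ≈ 23932.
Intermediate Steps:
T(W, S) = (4 + S)/(6 + W) (T(W, S) = (S + 4)/(W + 6) = (4 + S)/(6 + W))
(-155 + T(4, C(-1, -1)))**2 = (-155 + (4 - 1)/(6 + 4))**2 = (-155 + 3/10)**2 = (-1547/10)**2 = 2393209/100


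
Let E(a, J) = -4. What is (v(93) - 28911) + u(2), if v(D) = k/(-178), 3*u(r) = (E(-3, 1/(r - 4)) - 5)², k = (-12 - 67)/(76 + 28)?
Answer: -534700529/18512 ≈ -28884.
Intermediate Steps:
k = -79/104 ≈ -0.75961
u(r) = 27 (u(r) = (-4 - 5)²/3 = (⅓)*(-9)² = (⅓)*81 = 27)
v(D) = 79/18512 (v(D) = -79/104/(-178) = -79/104*(-1/178) = 79/18512)
(v(93) - 28911) + u(2) = (79/18512 - 28911) + 27 = -535200353/18512 + 27 = -534700529/18512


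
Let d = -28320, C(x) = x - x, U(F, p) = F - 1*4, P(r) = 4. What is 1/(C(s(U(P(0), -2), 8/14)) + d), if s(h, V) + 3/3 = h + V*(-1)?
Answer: -1/28320 ≈ -3.5311e-5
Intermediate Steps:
U(F, p) = -4 + F (U(F, p) = F - 4 = -4 + F)
s(h, V) = -1 + h - V (s(h, V) = -1 + (h + V*(-1)) = -1 + (h - V) = -1 + h - V)
C(x) = 0
1/(C(s(U(P(0), -2), 8/14)) + d) = 1/(0 - 28320) = 1/(-28320) = -1/28320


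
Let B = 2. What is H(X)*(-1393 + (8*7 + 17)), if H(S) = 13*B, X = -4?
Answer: -34320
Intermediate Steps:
H(S) = 26 (H(S) = 13*2 = 26)
H(X)*(-1393 + (8*7 + 17)) = 26*(-1393 + (8*7 + 17)) = 26*(-1393 + (56 + 17)) = 26*(-1393 + 73) = 26*(-1320) = -34320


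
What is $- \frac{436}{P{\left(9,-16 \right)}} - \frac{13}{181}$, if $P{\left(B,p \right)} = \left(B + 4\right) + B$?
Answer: $- \frac{39601}{1991} \approx -19.89$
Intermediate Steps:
$P{\left(B,p \right)} = 4 + 2 B$ ($P{\left(B,p \right)} = \left(4 + B\right) + B = 4 + 2 B$)
$- \frac{436}{P{\left(9,-16 \right)}} - \frac{13}{181} = - \frac{436}{4 + 2 \cdot 9} - \frac{13}{181} = - \frac{436}{4 + 18} - \frac{13}{181} = - \frac{436}{22} - \frac{13}{181} = \left(-436\right) \frac{1}{22} - \frac{13}{181} = - \frac{218}{11} - \frac{13}{181} = - \frac{39601}{1991}$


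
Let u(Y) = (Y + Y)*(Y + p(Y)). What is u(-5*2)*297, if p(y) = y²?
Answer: -534600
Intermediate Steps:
u(Y) = 2*Y*(Y + Y²) (u(Y) = (Y + Y)*(Y + Y²) = (2*Y)*(Y + Y²) = 2*Y*(Y + Y²))
u(-5*2)*297 = (2*(-5*2)²*(1 - 5*2))*297 = (2*(-10)²*(1 - 10))*297 = (2*100*(-9))*297 = -1800*297 = -534600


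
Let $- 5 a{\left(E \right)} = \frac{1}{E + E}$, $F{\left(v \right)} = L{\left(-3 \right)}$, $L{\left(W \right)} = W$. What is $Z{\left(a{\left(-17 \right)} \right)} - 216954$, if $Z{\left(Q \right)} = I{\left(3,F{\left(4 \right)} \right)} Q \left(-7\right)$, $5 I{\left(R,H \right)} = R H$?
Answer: $- \frac{184410837}{850} \approx -2.1695 \cdot 10^{5}$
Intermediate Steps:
$F{\left(v \right)} = -3$
$a{\left(E \right)} = - \frac{1}{10 E}$ ($a{\left(E \right)} = - \frac{1}{5 \left(E + E\right)} = - \frac{1}{5 \cdot 2 E} = - \frac{\frac{1}{2} \frac{1}{E}}{5} = - \frac{1}{10 E}$)
$I{\left(R,H \right)} = \frac{H R}{5}$ ($I{\left(R,H \right)} = \frac{R H}{5} = \frac{H R}{5}$)
$Z{\left(Q \right)} = \frac{63 Q}{5}$ ($Z{\left(Q \right)} = \frac{1}{5} \left(-3\right) 3 Q \left(-7\right) = - \frac{9 Q}{5} \left(-7\right) = \frac{63 Q}{5}$)
$Z{\left(a{\left(-17 \right)} \right)} - 216954 = \frac{63 \left(- \frac{1}{10 \left(-17\right)}\right)}{5} - 216954 = \frac{63 \left(\left(- \frac{1}{10}\right) \left(- \frac{1}{17}\right)\right)}{5} - 216954 = \frac{63}{5} \cdot \frac{1}{170} - 216954 = \frac{63}{850} - 216954 = - \frac{184410837}{850}$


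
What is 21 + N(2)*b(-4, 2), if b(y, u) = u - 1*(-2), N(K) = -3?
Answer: 9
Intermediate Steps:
b(y, u) = 2 + u (b(y, u) = u + 2 = 2 + u)
21 + N(2)*b(-4, 2) = 21 - 3*(2 + 2) = 21 - 3*4 = 21 - 12 = 9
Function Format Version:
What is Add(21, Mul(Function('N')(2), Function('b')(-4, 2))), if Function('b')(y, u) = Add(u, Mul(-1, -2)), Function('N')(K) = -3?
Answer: 9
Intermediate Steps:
Function('b')(y, u) = Add(2, u) (Function('b')(y, u) = Add(u, 2) = Add(2, u))
Add(21, Mul(Function('N')(2), Function('b')(-4, 2))) = Add(21, Mul(-3, Add(2, 2))) = Add(21, Mul(-3, 4)) = Add(21, -12) = 9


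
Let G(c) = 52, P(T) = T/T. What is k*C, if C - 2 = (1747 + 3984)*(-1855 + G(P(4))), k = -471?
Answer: 4866838761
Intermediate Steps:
P(T) = 1
C = -10332991 (C = 2 + (1747 + 3984)*(-1855 + 52) = 2 + 5731*(-1803) = 2 - 10332993 = -10332991)
k*C = -471*(-10332991) = 4866838761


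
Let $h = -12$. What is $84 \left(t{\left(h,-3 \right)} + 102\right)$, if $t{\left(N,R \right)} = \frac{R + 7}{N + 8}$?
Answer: $8484$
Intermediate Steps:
$t{\left(N,R \right)} = \frac{7 + R}{8 + N}$
$84 \left(t{\left(h,-3 \right)} + 102\right) = 84 \left(\frac{7 - 3}{8 - 12} + 102\right) = 84 \left(\frac{1}{-4} \cdot 4 + 102\right) = 84 \left(\left(- \frac{1}{4}\right) 4 + 102\right) = 84 \left(-1 + 102\right) = 84 \cdot 101 = 8484$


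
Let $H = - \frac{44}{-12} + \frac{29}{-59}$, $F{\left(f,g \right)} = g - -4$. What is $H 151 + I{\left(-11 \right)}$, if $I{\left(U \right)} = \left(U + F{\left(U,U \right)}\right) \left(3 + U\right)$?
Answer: $\frac{110350}{177} \approx 623.45$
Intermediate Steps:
$F{\left(f,g \right)} = 4 + g$ ($F{\left(f,g \right)} = g + 4 = 4 + g$)
$H = \frac{562}{177}$ ($H = \left(-44\right) \left(- \frac{1}{12}\right) + 29 \left(- \frac{1}{59}\right) = \frac{11}{3} - \frac{29}{59} = \frac{562}{177} \approx 3.1751$)
$I{\left(U \right)} = \left(3 + U\right) \left(4 + 2 U\right)$ ($I{\left(U \right)} = \left(U + \left(4 + U\right)\right) \left(3 + U\right) = \left(4 + 2 U\right) \left(3 + U\right) = \left(3 + U\right) \left(4 + 2 U\right)$)
$H 151 + I{\left(-11 \right)} = \frac{562}{177} \cdot 151 + \left(12 + 2 \left(-11\right)^{2} + 10 \left(-11\right)\right) = \frac{84862}{177} + \left(12 + 2 \cdot 121 - 110\right) = \frac{84862}{177} + \left(12 + 242 - 110\right) = \frac{84862}{177} + 144 = \frac{110350}{177}$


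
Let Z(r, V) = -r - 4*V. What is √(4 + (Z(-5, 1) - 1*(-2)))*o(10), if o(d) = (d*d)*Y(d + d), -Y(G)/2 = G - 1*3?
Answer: -3400*√7 ≈ -8995.6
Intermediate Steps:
Y(G) = 6 - 2*G (Y(G) = -2*(G - 1*3) = -2*(G - 3) = -2*(-3 + G) = 6 - 2*G)
o(d) = d²*(6 - 4*d) (o(d) = (d*d)*(6 - 2*(d + d)) = d²*(6 - 4*d))
√(4 + (Z(-5, 1) - 1*(-2)))*o(10) = √(4 + ((-1*(-5) - 4*1) - 1*(-2)))*(10²*(6 - 4*10)) = √(4 + ((5 - 4) + 2))*(100*(6 - 40)) = √(4 + (1 + 2))*(100*(-34)) = √(4 + 3)*(-3400) = √7*(-3400) = -3400*√7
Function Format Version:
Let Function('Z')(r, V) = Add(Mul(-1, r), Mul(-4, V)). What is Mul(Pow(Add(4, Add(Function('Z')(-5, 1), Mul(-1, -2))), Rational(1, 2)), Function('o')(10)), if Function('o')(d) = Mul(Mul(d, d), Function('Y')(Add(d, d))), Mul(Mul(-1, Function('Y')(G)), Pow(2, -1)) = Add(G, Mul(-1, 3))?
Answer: Mul(-3400, Pow(7, Rational(1, 2))) ≈ -8995.6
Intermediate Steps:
Function('Y')(G) = Add(6, Mul(-2, G)) (Function('Y')(G) = Mul(-2, Add(G, Mul(-1, 3))) = Mul(-2, Add(G, -3)) = Mul(-2, Add(-3, G)) = Add(6, Mul(-2, G)))
Function('o')(d) = Mul(Pow(d, 2), Add(6, Mul(-4, d))) (Function('o')(d) = Mul(Mul(d, d), Add(6, Mul(-2, Add(d, d)))) = Mul(Pow(d, 2), Add(6, Mul(-2, Mul(2, d)))) = Mul(Pow(d, 2), Add(6, Mul(-4, d))))
Mul(Pow(Add(4, Add(Function('Z')(-5, 1), Mul(-1, -2))), Rational(1, 2)), Function('o')(10)) = Mul(Pow(Add(4, Add(Add(Mul(-1, -5), Mul(-4, 1)), Mul(-1, -2))), Rational(1, 2)), Mul(Pow(10, 2), Add(6, Mul(-4, 10)))) = Mul(Pow(Add(4, Add(Add(5, -4), 2)), Rational(1, 2)), Mul(100, Add(6, -40))) = Mul(Pow(Add(4, Add(1, 2)), Rational(1, 2)), Mul(100, -34)) = Mul(Pow(Add(4, 3), Rational(1, 2)), -3400) = Mul(Pow(7, Rational(1, 2)), -3400) = Mul(-3400, Pow(7, Rational(1, 2)))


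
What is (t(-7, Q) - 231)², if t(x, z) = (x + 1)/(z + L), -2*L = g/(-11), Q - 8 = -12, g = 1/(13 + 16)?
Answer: 342755215209/6507601 ≈ 52670.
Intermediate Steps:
g = 1/29 ≈ 0.034483
Q = -4 (Q = 8 - 12 = -4)
L = 1/638 (L = -1/(58*(-11)) = -(-1)/(58*11) = -½*(-1/319) = 1/638 ≈ 0.0015674)
t(x, z) = (1 + x)/(1/638 + z) (t(x, z) = (x + 1)/(z + 1/638) = (1 + x)/(1/638 + z))
(t(-7, Q) - 231)² = (638*(1 - 7)/(1 + 638*(-4)) - 231)² = (638*(-6)/(1 - 2552) - 231)² = (638*(-6)/(-2551) - 231)² = (638*(-1/2551)*(-6) - 231)² = (3828/2551 - 231)² = (-585453/2551)² = 342755215209/6507601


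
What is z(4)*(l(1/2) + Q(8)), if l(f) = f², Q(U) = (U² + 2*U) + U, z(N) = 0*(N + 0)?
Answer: 0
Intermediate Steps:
z(N) = 0 (z(N) = 0*N = 0)
Q(U) = U² + 3*U
z(4)*(l(1/2) + Q(8)) = 0*((1/2)² + 8*(3 + 8)) = 0*((½)² + 8*11) = 0*(¼ + 88) = 0*(353/4) = 0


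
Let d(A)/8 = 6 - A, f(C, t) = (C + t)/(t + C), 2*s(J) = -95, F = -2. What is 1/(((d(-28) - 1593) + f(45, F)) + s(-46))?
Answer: -2/2735 ≈ -0.00073126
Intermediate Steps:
s(J) = -95/2 (s(J) = (1/2)*(-95) = -95/2)
f(C, t) = 1 (f(C, t) = (C + t)/(C + t) = 1)
d(A) = 48 - 8*A (d(A) = 8*(6 - A) = 48 - 8*A)
1/(((d(-28) - 1593) + f(45, F)) + s(-46)) = 1/((((48 - 8*(-28)) - 1593) + 1) - 95/2) = 1/((((48 + 224) - 1593) + 1) - 95/2) = 1/(((272 - 1593) + 1) - 95/2) = 1/((-1321 + 1) - 95/2) = 1/(-1320 - 95/2) = 1/(-2735/2) = -2/2735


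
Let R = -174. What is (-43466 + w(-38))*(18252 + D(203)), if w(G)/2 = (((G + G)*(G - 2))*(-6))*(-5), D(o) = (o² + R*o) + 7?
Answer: 3354700364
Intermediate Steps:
D(o) = 7 + o² - 174*o (D(o) = (o² - 174*o) + 7 = 7 + o² - 174*o)
w(G) = 120*G*(-2 + G) (w(G) = 2*((((G + G)*(G - 2))*(-6))*(-5)) = 2*((((2*G)*(-2 + G))*(-6))*(-5)) = 2*(((2*G*(-2 + G))*(-6))*(-5)) = 2*(-12*G*(-2 + G)*(-5)) = 2*(60*G*(-2 + G)) = 120*G*(-2 + G))
(-43466 + w(-38))*(18252 + D(203)) = (-43466 + 120*(-38)*(-2 - 38))*(18252 + (7 + 203² - 174*203)) = (-43466 + 120*(-38)*(-40))*(18252 + (7 + 41209 - 35322)) = (-43466 + 182400)*(18252 + 5894) = 138934*24146 = 3354700364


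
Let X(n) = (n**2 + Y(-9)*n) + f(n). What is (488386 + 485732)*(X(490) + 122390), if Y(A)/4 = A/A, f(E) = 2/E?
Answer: 86979240723618/245 ≈ 3.5502e+11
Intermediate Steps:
Y(A) = 4 (Y(A) = 4*(A/A) = 4*1 = 4)
X(n) = n**2 + 2/n + 4*n (X(n) = (n**2 + 4*n) + 2/n = n**2 + 2/n + 4*n)
(488386 + 485732)*(X(490) + 122390) = (488386 + 485732)*((2 + 490**2*(4 + 490))/490 + 122390) = 974118*((2 + 240100*494)/490 + 122390) = 974118*((2 + 118609400)/490 + 122390) = 974118*((1/490)*118609402 + 122390) = 974118*(59304701/245 + 122390) = 974118*(89290251/245) = 86979240723618/245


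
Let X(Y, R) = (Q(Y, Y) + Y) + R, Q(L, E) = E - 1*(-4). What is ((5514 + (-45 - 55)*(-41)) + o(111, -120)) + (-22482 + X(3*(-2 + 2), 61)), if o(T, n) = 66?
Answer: -12737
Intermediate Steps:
Q(L, E) = 4 + E (Q(L, E) = E + 4 = 4 + E)
X(Y, R) = 4 + R + 2*Y (X(Y, R) = ((4 + Y) + Y) + R = (4 + 2*Y) + R = 4 + R + 2*Y)
((5514 + (-45 - 55)*(-41)) + o(111, -120)) + (-22482 + X(3*(-2 + 2), 61)) = ((5514 + (-45 - 55)*(-41)) + 66) + (-22482 + (4 + 61 + 2*(3*(-2 + 2)))) = ((5514 - 100*(-41)) + 66) + (-22482 + (4 + 61 + 2*(3*0))) = ((5514 + 4100) + 66) + (-22482 + (4 + 61 + 2*0)) = (9614 + 66) + (-22482 + (4 + 61 + 0)) = 9680 + (-22482 + 65) = 9680 - 22417 = -12737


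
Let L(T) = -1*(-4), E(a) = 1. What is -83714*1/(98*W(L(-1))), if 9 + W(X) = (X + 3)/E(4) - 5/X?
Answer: 167428/637 ≈ 262.84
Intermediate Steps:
L(T) = 4
W(X) = -6 + X - 5/X (W(X) = -9 + ((X + 3)/1 - 5/X) = -9 + ((3 + X)*1 - 5/X) = -9 + ((3 + X) - 5/X) = -9 + (3 + X - 5/X) = -6 + X - 5/X)
-83714*1/(98*W(L(-1))) = -83714*1/(98*(-6 + 4 - 5/4)) = -83714/((-(-13)*(-98)/4)) = -83714/((-1*637/2)) = -83714/(-637/2) = -83714*(-2/637) = 167428/637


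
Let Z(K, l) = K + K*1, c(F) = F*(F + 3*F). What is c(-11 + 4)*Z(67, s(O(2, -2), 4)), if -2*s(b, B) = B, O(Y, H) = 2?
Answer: 26264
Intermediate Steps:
c(F) = 4*F**2 (c(F) = F*(4*F) = 4*F**2)
s(b, B) = -B/2
Z(K, l) = 2*K (Z(K, l) = K + K = 2*K)
c(-11 + 4)*Z(67, s(O(2, -2), 4)) = (4*(-11 + 4)**2)*(2*67) = (4*(-7)**2)*134 = (4*49)*134 = 196*134 = 26264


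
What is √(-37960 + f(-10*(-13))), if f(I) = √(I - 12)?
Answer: √(-37960 + √118) ≈ 194.81*I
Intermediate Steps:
f(I) = √(-12 + I)
√(-37960 + f(-10*(-13))) = √(-37960 + √(-12 - 10*(-13))) = √(-37960 + √(-12 + 130)) = √(-37960 + √118)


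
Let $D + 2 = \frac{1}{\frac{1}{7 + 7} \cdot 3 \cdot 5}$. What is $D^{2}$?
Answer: $\frac{256}{225} \approx 1.1378$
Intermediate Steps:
$D = - \frac{16}{15}$ ($D = -2 + \frac{1}{\frac{1}{7 + 7} \cdot 3 \cdot 5} = -2 + \frac{1}{\frac{1}{14} \cdot 3 \cdot 5} = -2 + \frac{1}{\frac{3}{14} \cdot 5} = -2 + \frac{1}{\frac{15}{14}} = -2 + \frac{14}{15} = - \frac{16}{15} \approx -1.0667$)
$D^{2} = \left(- \frac{16}{15}\right)^{2} = \frac{256}{225}$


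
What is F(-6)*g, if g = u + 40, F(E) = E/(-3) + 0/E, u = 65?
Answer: 210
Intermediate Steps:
F(E) = -E/3 (F(E) = E*(-⅓) + 0 = -E/3 + 0 = -E/3)
g = 105 (g = 65 + 40 = 105)
F(-6)*g = -⅓*(-6)*105 = 2*105 = 210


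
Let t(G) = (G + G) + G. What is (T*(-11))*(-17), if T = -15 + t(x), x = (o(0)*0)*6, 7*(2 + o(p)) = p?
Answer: -2805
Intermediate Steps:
o(p) = -2 + p/7
x = 0 (x = ((-2 + (1/7)*0)*0)*6 = ((-2 + 0)*0)*6 = -2*0*6 = 0*6 = 0)
t(G) = 3*G (t(G) = 2*G + G = 3*G)
T = -15 (T = -15 + 3*0 = -15 + 0 = -15)
(T*(-11))*(-17) = -15*(-11)*(-17) = 165*(-17) = -2805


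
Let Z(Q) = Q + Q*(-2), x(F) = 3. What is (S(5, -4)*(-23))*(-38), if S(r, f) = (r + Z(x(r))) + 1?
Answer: 2622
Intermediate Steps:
Z(Q) = -Q (Z(Q) = Q - 2*Q = -Q)
S(r, f) = -2 + r (S(r, f) = (r - 1*3) + 1 = (r - 3) + 1 = (-3 + r) + 1 = -2 + r)
(S(5, -4)*(-23))*(-38) = ((-2 + 5)*(-23))*(-38) = (3*(-23))*(-38) = -69*(-38) = 2622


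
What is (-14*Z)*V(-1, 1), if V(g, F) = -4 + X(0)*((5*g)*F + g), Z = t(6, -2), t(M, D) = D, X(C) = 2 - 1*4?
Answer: 224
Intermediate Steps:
X(C) = -2 (X(C) = 2 - 4 = -2)
Z = -2
V(g, F) = -4 - 2*g - 10*F*g (V(g, F) = -4 - 2*((5*g)*F + g) = -4 - 2*(5*F*g + g) = -4 - 2*(g + 5*F*g) = -4 + (-2*g - 10*F*g) = -4 - 2*g - 10*F*g)
(-14*Z)*V(-1, 1) = (-14*(-2))*(-4 - 2*(-1) - 10*1*(-1)) = 28*(-4 + 2 + 10) = 28*8 = 224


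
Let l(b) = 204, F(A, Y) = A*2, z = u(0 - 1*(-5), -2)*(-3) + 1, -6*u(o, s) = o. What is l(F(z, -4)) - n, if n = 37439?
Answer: -37235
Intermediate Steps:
u(o, s) = -o/6
z = 7/2 (z = -(0 - 1*(-5))/6*(-3) + 1 = -(0 + 5)/6*(-3) + 1 = -⅙*5*(-3) + 1 = -⅚*(-3) + 1 = 5/2 + 1 = 7/2 ≈ 3.5000)
F(A, Y) = 2*A
l(F(z, -4)) - n = 204 - 1*37439 = 204 - 37439 = -37235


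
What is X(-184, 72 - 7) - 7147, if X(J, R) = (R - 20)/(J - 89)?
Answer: -650392/91 ≈ -7147.2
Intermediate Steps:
X(J, R) = (-20 + R)/(-89 + J)
X(-184, 72 - 7) - 7147 = (-20 + (72 - 7))/(-89 - 184) - 7147 = (-20 + 65)/(-273) - 7147 = -1/273*45 - 7147 = -15/91 - 7147 = -650392/91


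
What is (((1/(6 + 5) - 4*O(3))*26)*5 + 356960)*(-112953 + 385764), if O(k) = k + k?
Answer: 96534668370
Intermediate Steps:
O(k) = 2*k
(((1/(6 + 5) - 4*O(3))*26)*5 + 356960)*(-112953 + 385764) = (((1/(6 + 5) - 8*3)*26)*5 + 356960)*(-112953 + 385764) = (((1/11 - 4*6)*26)*5 + 356960)*272811 = (((1/11 - 24)*26)*5 + 356960)*272811 = (-263/11*26*5 + 356960)*272811 = (-6838/11*5 + 356960)*272811 = (-34190/11 + 356960)*272811 = (3892370/11)*272811 = 96534668370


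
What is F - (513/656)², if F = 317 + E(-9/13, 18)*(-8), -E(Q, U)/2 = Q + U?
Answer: 3319203059/5594368 ≈ 593.31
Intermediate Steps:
E(Q, U) = -2*Q - 2*U (E(Q, U) = -2*(Q + U) = -2*Q - 2*U)
F = 7721/13 (F = 317 + (-(-18)/13 - 2*18)*(-8) = 317 + (-(-18)/13 - 36)*(-8) = 317 + (-2*(-9/13) - 36)*(-8) = 317 + (18/13 - 36)*(-8) = 317 - 450/13*(-8) = 317 + 3600/13 = 7721/13 ≈ 593.92)
F - (513/656)² = 7721/13 - (513/656)² = 7721/13 - 1*263169/430336 = 7721/13 - 263169/430336 = 3319203059/5594368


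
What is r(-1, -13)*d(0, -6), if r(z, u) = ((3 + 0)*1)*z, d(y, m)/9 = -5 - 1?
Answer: 162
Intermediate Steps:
d(y, m) = -54 (d(y, m) = 9*(-5 - 1) = 9*(-6) = -54)
r(z, u) = 3*z (r(z, u) = (3*1)*z = 3*z)
r(-1, -13)*d(0, -6) = (3*(-1))*(-54) = -3*(-54) = 162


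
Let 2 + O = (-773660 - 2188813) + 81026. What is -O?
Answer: 2881449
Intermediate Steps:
O = -2881449 (O = -2 + ((-773660 - 2188813) + 81026) = -2 + (-2962473 + 81026) = -2 - 2881447 = -2881449)
-O = -1*(-2881449) = 2881449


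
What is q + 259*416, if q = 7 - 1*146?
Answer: 107605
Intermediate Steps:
q = -139 (q = 7 - 146 = -139)
q + 259*416 = -139 + 259*416 = -139 + 107744 = 107605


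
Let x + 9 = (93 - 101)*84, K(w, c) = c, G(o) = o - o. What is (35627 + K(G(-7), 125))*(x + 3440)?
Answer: 98639768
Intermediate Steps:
G(o) = 0
x = -681 (x = -9 + (93 - 101)*84 = -9 - 8*84 = -9 - 672 = -681)
(35627 + K(G(-7), 125))*(x + 3440) = (35627 + 125)*(-681 + 3440) = 35752*2759 = 98639768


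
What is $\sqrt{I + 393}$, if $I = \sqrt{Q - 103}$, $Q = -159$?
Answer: $\sqrt{393 + i \sqrt{262}} \approx 19.828 + 0.4082 i$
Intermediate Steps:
$I = i \sqrt{262}$ ($I = \sqrt{-159 - 103} = \sqrt{-262} = i \sqrt{262} \approx 16.186 i$)
$\sqrt{I + 393} = \sqrt{i \sqrt{262} + 393} = \sqrt{393 + i \sqrt{262}}$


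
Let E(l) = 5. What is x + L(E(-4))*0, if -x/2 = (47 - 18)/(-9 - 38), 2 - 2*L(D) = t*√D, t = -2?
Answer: 58/47 ≈ 1.2340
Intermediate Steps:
L(D) = 1 + √D (L(D) = 1 - (-1)*√D = 1 + √D)
x = 58/47 (x = -2*(47 - 18)/(-9 - 38) = -58/(-47) = -58*(-1)/47 = -2*(-29/47) = 58/47 ≈ 1.2340)
x + L(E(-4))*0 = 58/47 + (1 + √5)*0 = 58/47 + 0 = 58/47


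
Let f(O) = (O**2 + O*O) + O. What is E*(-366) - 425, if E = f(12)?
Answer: -110225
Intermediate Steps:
f(O) = O + 2*O**2 (f(O) = (O**2 + O**2) + O = 2*O**2 + O = O + 2*O**2)
E = 300 (E = 12*(1 + 2*12) = 12*(1 + 24) = 12*25 = 300)
E*(-366) - 425 = 300*(-366) - 425 = -109800 - 425 = -110225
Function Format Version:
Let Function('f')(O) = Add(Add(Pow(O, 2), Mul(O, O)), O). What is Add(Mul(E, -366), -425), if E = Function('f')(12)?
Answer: -110225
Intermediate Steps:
Function('f')(O) = Add(O, Mul(2, Pow(O, 2))) (Function('f')(O) = Add(Add(Pow(O, 2), Pow(O, 2)), O) = Add(Mul(2, Pow(O, 2)), O) = Add(O, Mul(2, Pow(O, 2))))
E = 300 (E = Mul(12, Add(1, Mul(2, 12))) = Mul(12, Add(1, 24)) = Mul(12, 25) = 300)
Add(Mul(E, -366), -425) = Add(Mul(300, -366), -425) = Add(-109800, -425) = -110225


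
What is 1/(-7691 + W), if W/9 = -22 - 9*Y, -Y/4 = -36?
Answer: -1/19553 ≈ -5.1143e-5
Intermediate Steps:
Y = 144 (Y = -4*(-36) = 144)
W = -11862 (W = 9*(-22 - 9*144) = 9*(-22 - 1296) = 9*(-1318) = -11862)
1/(-7691 + W) = 1/(-7691 - 11862) = 1/(-19553) = -1/19553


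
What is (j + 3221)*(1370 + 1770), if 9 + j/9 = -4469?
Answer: -116434340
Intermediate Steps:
j = -40302 (j = -81 + 9*(-4469) = -81 - 40221 = -40302)
(j + 3221)*(1370 + 1770) = (-40302 + 3221)*(1370 + 1770) = -37081*3140 = -116434340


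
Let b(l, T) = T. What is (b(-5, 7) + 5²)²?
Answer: 1024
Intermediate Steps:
(b(-5, 7) + 5²)² = (7 + 5²)² = (7 + 25)² = 32² = 1024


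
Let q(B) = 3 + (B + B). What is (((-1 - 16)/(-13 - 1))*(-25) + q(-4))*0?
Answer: 0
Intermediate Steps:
q(B) = 3 + 2*B
(((-1 - 16)/(-13 - 1))*(-25) + q(-4))*0 = (((-1 - 16)/(-13 - 1))*(-25) + (3 + 2*(-4)))*0 = (-17/(-14)*(-25) + (3 - 8))*0 = (-17*(-1/14)*(-25) - 5)*0 = ((17/14)*(-25) - 5)*0 = (-425/14 - 5)*0 = -495/14*0 = 0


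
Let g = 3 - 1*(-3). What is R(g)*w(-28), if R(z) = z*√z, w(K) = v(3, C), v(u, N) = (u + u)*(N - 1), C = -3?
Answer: -144*√6 ≈ -352.73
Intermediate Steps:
v(u, N) = 2*u*(-1 + N) (v(u, N) = (2*u)*(-1 + N) = 2*u*(-1 + N))
w(K) = -24 (w(K) = 2*3*(-1 - 3) = 2*3*(-4) = -24)
g = 6 (g = 3 + 3 = 6)
R(z) = z^(3/2)
R(g)*w(-28) = 6^(3/2)*(-24) = (6*√6)*(-24) = -144*√6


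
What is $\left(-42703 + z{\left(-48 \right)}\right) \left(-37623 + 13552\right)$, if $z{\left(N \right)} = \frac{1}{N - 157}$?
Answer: $\frac{210720326236}{205} \approx 1.0279 \cdot 10^{9}$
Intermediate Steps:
$z{\left(N \right)} = \frac{1}{-157 + N}$
$\left(-42703 + z{\left(-48 \right)}\right) \left(-37623 + 13552\right) = \left(-42703 + \frac{1}{-157 - 48}\right) \left(-37623 + 13552\right) = \left(-42703 + \frac{1}{-205}\right) \left(-24071\right) = \left(-42703 - \frac{1}{205}\right) \left(-24071\right) = \left(- \frac{8754116}{205}\right) \left(-24071\right) = \frac{210720326236}{205}$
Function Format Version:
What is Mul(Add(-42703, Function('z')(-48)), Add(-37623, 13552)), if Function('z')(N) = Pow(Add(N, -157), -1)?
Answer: Rational(210720326236, 205) ≈ 1.0279e+9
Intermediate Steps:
Function('z')(N) = Pow(Add(-157, N), -1)
Mul(Add(-42703, Function('z')(-48)), Add(-37623, 13552)) = Mul(Add(-42703, Pow(Add(-157, -48), -1)), Add(-37623, 13552)) = Mul(Add(-42703, Pow(-205, -1)), -24071) = Mul(Add(-42703, Rational(-1, 205)), -24071) = Mul(Rational(-8754116, 205), -24071) = Rational(210720326236, 205)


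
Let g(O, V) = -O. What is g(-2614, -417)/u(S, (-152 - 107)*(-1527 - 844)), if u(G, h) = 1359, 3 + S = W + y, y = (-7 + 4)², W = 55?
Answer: 2614/1359 ≈ 1.9235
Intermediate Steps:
y = 9 (y = (-3)² = 9)
S = 61 (S = -3 + (55 + 9) = -3 + 64 = 61)
g(-2614, -417)/u(S, (-152 - 107)*(-1527 - 844)) = -1*(-2614)/1359 = 2614*(1/1359) = 2614/1359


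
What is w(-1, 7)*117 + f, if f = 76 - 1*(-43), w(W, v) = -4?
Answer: -349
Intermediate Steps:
f = 119 (f = 76 + 43 = 119)
w(-1, 7)*117 + f = -4*117 + 119 = -468 + 119 = -349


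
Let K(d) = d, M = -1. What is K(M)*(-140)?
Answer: 140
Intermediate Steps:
K(M)*(-140) = -1*(-140) = 140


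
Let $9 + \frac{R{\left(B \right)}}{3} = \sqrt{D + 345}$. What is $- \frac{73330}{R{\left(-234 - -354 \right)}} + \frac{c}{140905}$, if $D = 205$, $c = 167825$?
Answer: $- \frac{6183796205}{13216889} - \frac{366650 \sqrt{22}}{1407} \approx -1690.1$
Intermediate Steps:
$R{\left(B \right)} = -27 + 15 \sqrt{22}$ ($R{\left(B \right)} = -27 + 3 \sqrt{205 + 345} = -27 + 3 \sqrt{550} = -27 + 3 \cdot 5 \sqrt{22} = -27 + 15 \sqrt{22}$)
$- \frac{73330}{R{\left(-234 - -354 \right)}} + \frac{c}{140905} = - \frac{73330}{-27 + 15 \sqrt{22}} + \frac{167825}{140905} = - \frac{73330}{-27 + 15 \sqrt{22}} + 167825 \cdot \frac{1}{140905} = - \frac{73330}{-27 + 15 \sqrt{22}} + \frac{33565}{28181} = \frac{33565}{28181} - \frac{73330}{-27 + 15 \sqrt{22}}$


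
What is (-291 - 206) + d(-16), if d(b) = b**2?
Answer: -241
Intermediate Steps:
(-291 - 206) + d(-16) = (-291 - 206) + (-16)**2 = -497 + 256 = -241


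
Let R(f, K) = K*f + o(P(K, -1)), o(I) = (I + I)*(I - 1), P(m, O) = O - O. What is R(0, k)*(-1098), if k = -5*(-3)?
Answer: 0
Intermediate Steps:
P(m, O) = 0
k = 15
o(I) = 2*I*(-1 + I) (o(I) = (2*I)*(-1 + I) = 2*I*(-1 + I))
R(f, K) = K*f (R(f, K) = K*f + 2*0*(-1 + 0) = K*f + 2*0*(-1) = K*f + 0 = K*f)
R(0, k)*(-1098) = (15*0)*(-1098) = 0*(-1098) = 0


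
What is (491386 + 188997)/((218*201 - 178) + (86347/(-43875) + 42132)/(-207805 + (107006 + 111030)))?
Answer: 305413808002875/19591195310153 ≈ 15.589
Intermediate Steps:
(491386 + 188997)/((218*201 - 178) + (86347/(-43875) + 42132)/(-207805 + (107006 + 111030))) = 680383/((43818 - 178) + (86347*(-1/43875) + 42132)/(-207805 + 218036)) = 680383/(43640 + (-86347/43875 + 42132)/10231) = 680383/(43640 + (1848455153/43875)*(1/10231)) = 680383/(43640 + 1848455153/448885125) = 680383/(19591195310153/448885125) = 680383*(448885125/19591195310153) = 305413808002875/19591195310153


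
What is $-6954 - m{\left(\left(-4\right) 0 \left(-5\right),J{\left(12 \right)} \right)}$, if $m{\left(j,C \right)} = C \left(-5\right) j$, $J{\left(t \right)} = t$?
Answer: $-6954$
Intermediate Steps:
$m{\left(j,C \right)} = - 5 C j$
$-6954 - m{\left(\left(-4\right) 0 \left(-5\right),J{\left(12 \right)} \right)} = -6954 - \left(-5\right) 12 \left(-4\right) 0 \left(-5\right) = -6954 - \left(-5\right) 12 \cdot 0 \left(-5\right) = -6954 - \left(-5\right) 12 \cdot 0 = -6954 - 0 = -6954 + 0 = -6954$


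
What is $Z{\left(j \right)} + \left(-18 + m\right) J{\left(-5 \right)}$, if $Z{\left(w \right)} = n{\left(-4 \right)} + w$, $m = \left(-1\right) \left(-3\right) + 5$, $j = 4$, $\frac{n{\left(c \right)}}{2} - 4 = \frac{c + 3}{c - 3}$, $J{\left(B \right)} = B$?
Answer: $\frac{436}{7} \approx 62.286$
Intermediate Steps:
$n{\left(c \right)} = 8 + \frac{2 \left(3 + c\right)}{-3 + c}$ ($n{\left(c \right)} = 8 + 2 \frac{c + 3}{c - 3} = 8 + 2 \frac{3 + c}{-3 + c} = 8 + \frac{2 \left(3 + c\right)}{-3 + c}$)
$m = 8$ ($m = 3 + 5 = 8$)
$Z{\left(w \right)} = \frac{58}{7} + w$ ($Z{\left(w \right)} = \frac{2 \left(-9 + 5 \left(-4\right)\right)}{-3 - 4} + w = \frac{2 \left(-9 - 20\right)}{-7} + w = 2 \left(- \frac{1}{7}\right) \left(-29\right) + w = \frac{58}{7} + w$)
$Z{\left(j \right)} + \left(-18 + m\right) J{\left(-5 \right)} = \left(\frac{58}{7} + 4\right) + \left(-18 + 8\right) \left(-5\right) = \frac{86}{7} - -50 = \frac{86}{7} + 50 = \frac{436}{7}$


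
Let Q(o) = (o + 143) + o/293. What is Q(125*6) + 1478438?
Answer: 433444733/293 ≈ 1.4793e+6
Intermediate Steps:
Q(o) = 143 + 294*o/293 (Q(o) = (143 + o) + o*(1/293) = (143 + o) + o/293 = 143 + 294*o/293)
Q(125*6) + 1478438 = (143 + 294*(125*6)/293) + 1478438 = (143 + (294/293)*750) + 1478438 = (143 + 220500/293) + 1478438 = 262399/293 + 1478438 = 433444733/293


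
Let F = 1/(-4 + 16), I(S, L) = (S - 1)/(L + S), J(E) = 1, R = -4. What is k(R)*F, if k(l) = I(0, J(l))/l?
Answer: 1/48 ≈ 0.020833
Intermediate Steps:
I(S, L) = (-1 + S)/(L + S)
k(l) = -1/l (k(l) = ((-1 + 0)/(1 + 0))/l = (-1/1)/l = (1*(-1))/l = -1/l)
F = 1/12 ≈ 0.083333
k(R)*F = -1/(-4)*(1/12) = -1*(-1/4)*(1/12) = (1/4)*(1/12) = 1/48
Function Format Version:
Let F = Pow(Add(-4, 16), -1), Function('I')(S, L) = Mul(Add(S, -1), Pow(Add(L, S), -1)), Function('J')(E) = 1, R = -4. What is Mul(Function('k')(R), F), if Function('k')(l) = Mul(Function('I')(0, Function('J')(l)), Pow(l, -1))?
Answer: Rational(1, 48) ≈ 0.020833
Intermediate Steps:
Function('I')(S, L) = Mul(Pow(Add(L, S), -1), Add(-1, S)) (Function('I')(S, L) = Mul(Add(-1, S), Pow(Add(L, S), -1)) = Mul(Pow(Add(L, S), -1), Add(-1, S)))
Function('k')(l) = Mul(-1, Pow(l, -1)) (Function('k')(l) = Mul(Mul(Pow(Add(1, 0), -1), Add(-1, 0)), Pow(l, -1)) = Mul(Mul(Pow(1, -1), -1), Pow(l, -1)) = Mul(Mul(1, -1), Pow(l, -1)) = Mul(-1, Pow(l, -1)))
F = Rational(1, 12) (F = Pow(12, -1) = Rational(1, 12) ≈ 0.083333)
Mul(Function('k')(R), F) = Mul(Mul(-1, Pow(-4, -1)), Rational(1, 12)) = Mul(Mul(-1, Rational(-1, 4)), Rational(1, 12)) = Mul(Rational(1, 4), Rational(1, 12)) = Rational(1, 48)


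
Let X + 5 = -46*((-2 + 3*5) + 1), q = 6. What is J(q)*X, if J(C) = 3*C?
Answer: -11682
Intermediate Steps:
X = -649 (X = -5 - 46*((-2 + 3*5) + 1) = -5 - 46*((-2 + 15) + 1) = -5 - 46*(13 + 1) = -5 - 46*14 = -5 - 644 = -649)
J(q)*X = (3*6)*(-649) = 18*(-649) = -11682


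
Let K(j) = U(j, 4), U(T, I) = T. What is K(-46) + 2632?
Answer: 2586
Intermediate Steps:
K(j) = j
K(-46) + 2632 = -46 + 2632 = 2586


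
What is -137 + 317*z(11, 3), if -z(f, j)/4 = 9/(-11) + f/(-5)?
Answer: 202953/55 ≈ 3690.1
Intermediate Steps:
z(f, j) = 36/11 + 4*f/5 (z(f, j) = -4*(9/(-11) + f/(-5)) = -4*(9*(-1/11) + f*(-⅕)) = -4*(-9/11 - f/5) = 36/11 + 4*f/5)
-137 + 317*z(11, 3) = -137 + 317*(36/11 + (⅘)*11) = -137 + 317*(36/11 + 44/5) = -137 + 317*(664/55) = -137 + 210488/55 = 202953/55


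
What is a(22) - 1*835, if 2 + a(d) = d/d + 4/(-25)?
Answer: -20904/25 ≈ -836.16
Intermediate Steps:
a(d) = -29/25 (a(d) = -2 + (d/d + 4/(-25)) = -2 + (1 + 4*(-1/25)) = -2 + (1 - 4/25) = -2 + 21/25 = -29/25)
a(22) - 1*835 = -29/25 - 1*835 = -29/25 - 835 = -20904/25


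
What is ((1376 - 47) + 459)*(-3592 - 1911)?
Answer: -9839364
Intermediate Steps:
((1376 - 47) + 459)*(-3592 - 1911) = (1329 + 459)*(-5503) = 1788*(-5503) = -9839364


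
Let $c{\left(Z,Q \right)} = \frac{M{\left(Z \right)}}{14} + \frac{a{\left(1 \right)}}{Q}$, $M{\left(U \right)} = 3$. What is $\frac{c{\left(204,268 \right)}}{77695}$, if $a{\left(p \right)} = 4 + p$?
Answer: $\frac{437}{145755820} \approx 2.9982 \cdot 10^{-6}$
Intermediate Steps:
$c{\left(Z,Q \right)} = \frac{3}{14} + \frac{5}{Q}$ ($c{\left(Z,Q \right)} = \frac{3}{14} + \frac{4 + 1}{Q} = 3 \cdot \frac{1}{14} + \frac{5}{Q} = \frac{3}{14} + \frac{5}{Q}$)
$\frac{c{\left(204,268 \right)}}{77695} = \frac{\frac{3}{14} + \frac{5}{268}}{77695} = \left(\frac{3}{14} + 5 \cdot \frac{1}{268}\right) \frac{1}{77695} = \left(\frac{3}{14} + \frac{5}{268}\right) \frac{1}{77695} = \frac{437}{1876} \cdot \frac{1}{77695} = \frac{437}{145755820}$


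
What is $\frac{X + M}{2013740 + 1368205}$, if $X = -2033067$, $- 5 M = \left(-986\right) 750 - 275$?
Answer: $- \frac{1885112}{3381945} \approx -0.5574$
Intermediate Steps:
$M = 147955$ ($M = - \frac{\left(-986\right) 750 - 275}{5} = - \frac{-739500 - 275}{5} = \left(- \frac{1}{5}\right) \left(-739775\right) = 147955$)
$\frac{X + M}{2013740 + 1368205} = \frac{-2033067 + 147955}{2013740 + 1368205} = - \frac{1885112}{3381945}$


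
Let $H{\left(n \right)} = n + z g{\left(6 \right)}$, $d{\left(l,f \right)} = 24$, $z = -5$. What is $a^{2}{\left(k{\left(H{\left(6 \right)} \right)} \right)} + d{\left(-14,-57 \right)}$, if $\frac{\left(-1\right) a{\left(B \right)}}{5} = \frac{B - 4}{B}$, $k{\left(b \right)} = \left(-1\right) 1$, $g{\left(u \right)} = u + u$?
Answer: $649$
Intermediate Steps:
$g{\left(u \right)} = 2 u$
$H{\left(n \right)} = -60 + n$ ($H{\left(n \right)} = n - 5 \cdot 2 \cdot 6 = n - 60 = -60 + n$)
$k{\left(b \right)} = -1$
$a{\left(B \right)} = - \frac{5 \left(-4 + B\right)}{B}$ ($a{\left(B \right)} = - 5 \frac{B - 4}{B} = - 5 \frac{-4 + B}{B} = - \frac{5 \left(-4 + B\right)}{B}$)
$a^{2}{\left(k{\left(H{\left(6 \right)} \right)} \right)} + d{\left(-14,-57 \right)} = \left(-5 + \frac{20}{-1}\right)^{2} + 24 = \left(-5 + 20 \left(-1\right)\right)^{2} + 24 = \left(-5 - 20\right)^{2} + 24 = \left(-25\right)^{2} + 24 = 625 + 24 = 649$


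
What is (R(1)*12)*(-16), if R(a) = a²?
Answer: -192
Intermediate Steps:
(R(1)*12)*(-16) = (1²*12)*(-16) = (1*12)*(-16) = 12*(-16) = -192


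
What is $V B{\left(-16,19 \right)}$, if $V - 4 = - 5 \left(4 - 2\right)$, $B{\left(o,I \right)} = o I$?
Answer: $1824$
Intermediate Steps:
$B{\left(o,I \right)} = I o$
$V = -6$ ($V = 4 - 5 \left(4 - 2\right) = 4 - 10 = -6$)
$V B{\left(-16,19 \right)} = - 6 \cdot 19 \left(-16\right) = \left(-6\right) \left(-304\right) = 1824$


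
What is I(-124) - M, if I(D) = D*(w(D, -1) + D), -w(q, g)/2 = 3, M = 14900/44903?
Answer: 723821460/44903 ≈ 16120.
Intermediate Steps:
M = 14900/44903 (M = 14900*(1/44903) = 14900/44903 ≈ 0.33183)
w(q, g) = -6 (w(q, g) = -2*3 = -6)
I(D) = D*(-6 + D)
I(-124) - M = -124*(-6 - 124) - 1*14900/44903 = -124*(-130) - 14900/44903 = 16120 - 14900/44903 = 723821460/44903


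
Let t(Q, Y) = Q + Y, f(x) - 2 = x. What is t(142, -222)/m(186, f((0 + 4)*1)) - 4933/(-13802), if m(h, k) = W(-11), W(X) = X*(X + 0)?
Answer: -507267/1670042 ≈ -0.30375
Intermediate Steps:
W(X) = X² (W(X) = X*X = X²)
f(x) = 2 + x
m(h, k) = 121 (m(h, k) = (-11)² = 121)
t(142, -222)/m(186, f((0 + 4)*1)) - 4933/(-13802) = (142 - 222)/121 - 4933/(-13802) = -80*1/121 - 4933*(-1/13802) = -80/121 + 4933/13802 = -507267/1670042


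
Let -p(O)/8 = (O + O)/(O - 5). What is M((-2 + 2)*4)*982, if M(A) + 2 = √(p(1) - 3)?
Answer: -982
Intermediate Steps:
p(O) = -16*O/(-5 + O) (p(O) = -8*(O + O)/(O - 5) = -8*2*O/(-5 + O) = -16*O/(-5 + O))
M(A) = -1 (M(A) = -2 + √(-16*1/(-5 + 1) - 3) = -2 + √(-16*1/(-4) - 3) = -2 + √(-16*1*(-¼) - 3) = -2 + √(4 - 3) = -2 + √1 = -2 + 1 = -1)
M((-2 + 2)*4)*982 = -1*982 = -982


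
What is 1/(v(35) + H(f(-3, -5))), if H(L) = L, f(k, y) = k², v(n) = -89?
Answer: -1/80 ≈ -0.012500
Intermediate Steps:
1/(v(35) + H(f(-3, -5))) = 1/(-89 + (-3)²) = 1/(-89 + 9) = 1/(-80) = -1/80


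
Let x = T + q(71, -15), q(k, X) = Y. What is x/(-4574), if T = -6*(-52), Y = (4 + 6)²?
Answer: -206/2287 ≈ -0.090074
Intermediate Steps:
Y = 100 (Y = 10² = 100)
T = 312
q(k, X) = 100
x = 412 (x = 312 + 100 = 412)
x/(-4574) = 412/(-4574) = 412*(-1/4574) = -206/2287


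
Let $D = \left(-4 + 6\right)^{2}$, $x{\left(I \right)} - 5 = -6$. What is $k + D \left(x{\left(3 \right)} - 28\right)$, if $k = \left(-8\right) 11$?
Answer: $-204$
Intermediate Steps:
$x{\left(I \right)} = -1$ ($x{\left(I \right)} = 5 - 6 = -1$)
$D = 4$ ($D = 2^{2} = 4$)
$k = -88$
$k + D \left(x{\left(3 \right)} - 28\right) = -88 + 4 \left(-1 - 28\right) = -88 + 4 \left(-29\right) = -88 - 116 = -204$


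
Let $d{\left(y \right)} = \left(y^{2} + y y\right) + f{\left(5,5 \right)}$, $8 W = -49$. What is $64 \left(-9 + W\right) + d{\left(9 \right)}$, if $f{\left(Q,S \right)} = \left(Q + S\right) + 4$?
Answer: $-792$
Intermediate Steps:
$W = - \frac{49}{8}$ ($W = \frac{1}{8} \left(-49\right) = - \frac{49}{8} \approx -6.125$)
$f{\left(Q,S \right)} = 4 + Q + S$
$d{\left(y \right)} = 14 + 2 y^{2}$ ($d{\left(y \right)} = \left(y^{2} + y y\right) + \left(4 + 5 + 5\right) = \left(y^{2} + y^{2}\right) + 14 = 2 y^{2} + 14 = 14 + 2 y^{2}$)
$64 \left(-9 + W\right) + d{\left(9 \right)} = 64 \left(-9 - \frac{49}{8}\right) + \left(14 + 2 \cdot 9^{2}\right) = 64 \left(- \frac{121}{8}\right) + \left(14 + 2 \cdot 81\right) = -968 + \left(14 + 162\right) = -968 + 176 = -792$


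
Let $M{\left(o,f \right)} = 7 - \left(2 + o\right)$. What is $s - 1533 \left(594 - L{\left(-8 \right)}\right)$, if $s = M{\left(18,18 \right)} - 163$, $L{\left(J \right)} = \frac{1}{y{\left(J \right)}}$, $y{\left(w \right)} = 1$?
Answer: $-909245$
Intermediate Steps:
$M{\left(o,f \right)} = 5 - o$
$L{\left(J \right)} = 1$ ($L{\left(J \right)} = 1^{-1} = 1$)
$s = -176$ ($s = \left(5 - 18\right) - 163 = -13 - 163 = -176$)
$s - 1533 \left(594 - L{\left(-8 \right)}\right) = -176 - 1533 \left(594 - 1\right) = -176 - 909069 = -909245$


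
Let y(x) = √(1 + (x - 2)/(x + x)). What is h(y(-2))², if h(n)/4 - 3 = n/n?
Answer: 256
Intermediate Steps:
y(x) = √(1 + (-2 + x)/(2*x)) (y(x) = √(1 + (-2 + x)/((2*x))) = √(1 + (-2 + x)*(1/(2*x))) = √(1 + (-2 + x)/(2*x)))
h(n) = 16 (h(n) = 12 + 4*(n/n) = 12 + 4*1 = 12 + 4 = 16)
h(y(-2))² = 16² = 256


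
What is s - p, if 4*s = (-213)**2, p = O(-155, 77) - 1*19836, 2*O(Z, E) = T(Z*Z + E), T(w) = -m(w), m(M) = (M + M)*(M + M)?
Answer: 4647375945/4 ≈ 1.1618e+9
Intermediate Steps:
m(M) = 4*M**2 (m(M) = (2*M)*(2*M) = 4*M**2)
T(w) = -4*w**2
O(Z, E) = -2*(E + Z**2)**2 (O(Z, E) = (-4*(Z*Z + E)**2)/2 = (-4*(Z**2 + E)**2)/2 = (-4*(E + Z**2)**2)/2 = -2*(E + Z**2)**2)
p = -1161832644 (p = -2*(77 + (-155)**2)**2 - 1*19836 = -2*(77 + 24025)**2 - 19836 = -2*24102**2 - 19836 = -2*580906404 - 19836 = -1161812808 - 19836 = -1161832644)
s = 45369/4 (s = (1/4)*(-213)**2 = (1/4)*45369 = 45369/4 ≈ 11342.)
s - p = 45369/4 - 1*(-1161832644) = 45369/4 + 1161832644 = 4647375945/4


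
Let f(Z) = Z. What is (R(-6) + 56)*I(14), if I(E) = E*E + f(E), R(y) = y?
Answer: 10500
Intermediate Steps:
I(E) = E + E**2 (I(E) = E*E + E = E**2 + E = E + E**2)
(R(-6) + 56)*I(14) = (-6 + 56)*(14*(1 + 14)) = 50*(14*15) = 50*210 = 10500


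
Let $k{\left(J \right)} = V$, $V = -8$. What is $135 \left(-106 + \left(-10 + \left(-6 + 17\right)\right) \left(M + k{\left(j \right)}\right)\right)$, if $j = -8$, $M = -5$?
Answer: $-16065$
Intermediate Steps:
$k{\left(J \right)} = -8$
$135 \left(-106 + \left(-10 + \left(-6 + 17\right)\right) \left(M + k{\left(j \right)}\right)\right) = 135 \left(-106 + \left(-10 + \left(-6 + 17\right)\right) \left(-5 - 8\right)\right) = 135 \left(-106 + \left(-10 + 11\right) \left(-13\right)\right) = 135 \left(-106 + 1 \left(-13\right)\right) = 135 \left(-106 - 13\right) = 135 \left(-119\right) = -16065$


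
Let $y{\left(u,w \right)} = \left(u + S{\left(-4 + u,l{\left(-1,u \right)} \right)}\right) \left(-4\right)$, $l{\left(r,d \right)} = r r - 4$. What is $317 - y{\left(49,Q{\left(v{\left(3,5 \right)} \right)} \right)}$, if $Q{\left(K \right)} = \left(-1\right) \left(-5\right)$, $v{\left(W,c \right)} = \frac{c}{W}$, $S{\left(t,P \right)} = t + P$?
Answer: $681$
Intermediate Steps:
$l{\left(r,d \right)} = -4 + r^{2}$ ($l{\left(r,d \right)} = r^{2} - 4 = -4 + r^{2}$)
$S{\left(t,P \right)} = P + t$
$Q{\left(K \right)} = 5$
$y{\left(u,w \right)} = 28 - 8 u$ ($y{\left(u,w \right)} = \left(u - \left(8 - 1 - u\right)\right) \left(-4\right) = \left(u + \left(\left(-4 + 1\right) + \left(-4 + u\right)\right)\right) \left(-4\right) = \left(u + \left(-3 + \left(-4 + u\right)\right)\right) \left(-4\right) = \left(u + \left(-7 + u\right)\right) \left(-4\right) = \left(-7 + 2 u\right) \left(-4\right) = 28 - 8 u$)
$317 - y{\left(49,Q{\left(v{\left(3,5 \right)} \right)} \right)} = 317 - \left(28 - 392\right) = 317 - -364 = 317 + 364 = 681$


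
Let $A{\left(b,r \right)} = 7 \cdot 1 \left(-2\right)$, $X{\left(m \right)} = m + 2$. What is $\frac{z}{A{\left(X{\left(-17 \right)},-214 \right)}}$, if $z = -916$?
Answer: $\frac{458}{7} \approx 65.429$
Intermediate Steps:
$X{\left(m \right)} = 2 + m$
$A{\left(b,r \right)} = -14$ ($A{\left(b,r \right)} = 7 \left(-2\right) = -14$)
$\frac{z}{A{\left(X{\left(-17 \right)},-214 \right)}} = - \frac{916}{-14} = \left(-916\right) \left(- \frac{1}{14}\right) = \frac{458}{7}$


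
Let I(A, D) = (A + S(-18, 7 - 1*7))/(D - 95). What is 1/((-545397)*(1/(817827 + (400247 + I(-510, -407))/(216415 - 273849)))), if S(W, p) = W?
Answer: -11789639593157/7862407155798 ≈ -1.4995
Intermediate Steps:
I(A, D) = (-18 + A)/(-95 + D) (I(A, D) = (A - 18)/(D - 95) = (-18 + A)/(-95 + D))
1/((-545397)*(1/(817827 + (400247 + I(-510, -407))/(216415 - 273849)))) = 1/((-545397)*(1/(817827 + (400247 + (-18 - 510)/(-95 - 407))/(216415 - 273849)))) = -1/(545397*(1/(817827 + (400247 - 528/(-502))/(-57434)))) = -1/(545397*(1/(817827 + (400247 - 1/502*(-528))*(-1/57434)))) = -1/(545397*(1/(817827 + (400247 + 264/251)*(-1/57434)))) = -1/(545397*(1/(817827 + (100462261/251)*(-1/57434)))) = -1/(545397*(1/(817827 - 100462261/14415934))) = -1/(545397*(1/(11789639593157/14415934))) = -1/(545397*14415934/11789639593157) = -1/545397*11789639593157/14415934 = -11789639593157/7862407155798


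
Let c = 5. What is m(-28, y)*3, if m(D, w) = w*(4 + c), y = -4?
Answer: -108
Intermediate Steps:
m(D, w) = 9*w (m(D, w) = w*(4 + 5) = w*9 = 9*w)
m(-28, y)*3 = (9*(-4))*3 = -36*3 = -108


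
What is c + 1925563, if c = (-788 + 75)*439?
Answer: 1612556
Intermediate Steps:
c = -313007 (c = -713*439 = -313007)
c + 1925563 = -313007 + 1925563 = 1612556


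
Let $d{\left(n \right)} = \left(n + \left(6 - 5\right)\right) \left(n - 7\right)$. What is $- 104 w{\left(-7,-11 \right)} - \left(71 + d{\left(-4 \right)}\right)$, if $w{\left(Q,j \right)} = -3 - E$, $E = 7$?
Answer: $936$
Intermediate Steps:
$d{\left(n \right)} = \left(1 + n\right) \left(-7 + n\right)$ ($d{\left(n \right)} = \left(n + \left(6 - 5\right)\right) \left(-7 + n\right) = \left(n + 1\right) \left(-7 + n\right) = \left(1 + n\right) \left(-7 + n\right)$)
$w{\left(Q,j \right)} = -10$ ($w{\left(Q,j \right)} = -3 - 7 = -10$)
$- 104 w{\left(-7,-11 \right)} - \left(71 + d{\left(-4 \right)}\right) = \left(-104\right) \left(-10\right) - \left(80 + 24\right) = 1040 - 104 = 936$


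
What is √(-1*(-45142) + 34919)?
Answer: √80061 ≈ 282.95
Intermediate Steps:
√(-1*(-45142) + 34919) = √(45142 + 34919) = √80061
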